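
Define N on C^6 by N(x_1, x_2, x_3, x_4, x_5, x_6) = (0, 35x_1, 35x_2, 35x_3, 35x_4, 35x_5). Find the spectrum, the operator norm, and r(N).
sigma(N) = {0}; ||N|| = 35; r(N) = 0. (N is nilpotent with N^6 = 0.)

On C^6, N is a strictly lower-triangular matrix with 35 on the subdiagonal and zeros elsewhere, so its characteristic polynomial is lambda^6 and every eigenvalue is 0: sigma(N) = {0}. For the operator norm, N e_i = 35e_{i+1} for i = 1, ..., 5 and N e_6 = 0, so the singular values of N are 35 (with multiplicity 5) and 0; hence ||N|| = 35. The spectral radius r(N) = max|lambda| = 0. Note ||N|| > r(N) — characteristic of non-normal nilpotent operators. Indeed N^6 = 0.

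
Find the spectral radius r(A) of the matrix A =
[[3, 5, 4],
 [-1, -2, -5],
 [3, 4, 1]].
r(A) ≈ 3.1918

The eigenvalues of A are the roots of its characteristic polynomial. With M = A (coefficients from the trace, the sum of principal 2x2 minors, and det A):
  p(λ) = det(λ I - M) = λ^3 - 2λ^2 + 8λ + 8.
No integer candidate from the rational root theorem (±divisors of 8) is a root, so the roots are irrational. The cubic discriminant is Δ = -5568 < 0, so there is one real root and a complex-conjugate pair. p(-1) = -3 and p(0) = 8 have opposite signs, so a root lies in (-1, 0); Newton's method refines it to λ ≈ -0.7853. Dividing out (λ - (-0.7853)) leaves approximately λ^2 - 2.7853λ + 10.1873. For λ^2 - 2.7853λ + 10.1873 the discriminant is -32.9912. It is negative, so the remaining roots are the complex-conjugate pair λ ≈ 1.3926 ± 2.8719i. Their product equals the constant term, so |λ|^2 ≈ 10.1873 and |λ| ≈ 3.1918.
Thus the eigenvalues (to 4 decimals) are -0.7853 (modulus 0.7853); 1.3926 ± 2.8719i (modulus 3.1918). The spectral radius is the largest modulus: r(A) ≈ 3.1918. (Cross-check: r(A) ≤ ||A||_2 ≈ 9.6844; equality holds whenever A is normal, though it can also hold for some non-normal A.)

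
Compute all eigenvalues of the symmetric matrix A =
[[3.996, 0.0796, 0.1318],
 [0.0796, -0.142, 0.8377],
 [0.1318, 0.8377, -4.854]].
sigma(A) ≈ {-5, 0, 4}

A is real symmetric, so its spectrum consists of real eigenvalues. Expanding the characteristic polynomial of the displayed matrix gives
  det(λ I - A) = p(λ) = λ^3 + (1)λ^2 + (-20)λ + (0).
Solving p(λ) = 0 yields eigenvalues ≈ -5, 0, 4. (A is shown rounded to 4 decimals, so these recover the underlying integer eigenvalues to within that precision.)
Verification: the trace of A = -1 equals the sum of eigenvalues -1, and det(A) ≈ 0.0010 matches the eigenvalue product 0.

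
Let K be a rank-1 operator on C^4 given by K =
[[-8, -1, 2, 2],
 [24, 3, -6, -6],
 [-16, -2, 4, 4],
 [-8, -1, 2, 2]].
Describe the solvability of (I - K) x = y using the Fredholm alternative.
(I - K) is singular (det(I - K) = 0, i.e. 1 ∈ sigma(K)). (I - K) x = y is solvable iff y ⊥ ker((I - K)^*) = span{(-8, -1, 2, 2)}, i.e. iff -8y_1 - y_2 + 2y_3 + 2y_4 = 0. When solvable, the solutions are x = y + c·(1, -3, 2, 1), c arbitrary (ker(I - K) = span{(1, -3, 2, 1)}, dimension 1).

K has rank 1, so it is an outer product K = u v^T: every row of K is a multiple of one row vector. Reading off the entries, u = (1, -3, 2, 1) and v = (-8, -1, 2, 2) (row i of K equals u_i·v^T). A rank-one matrix u v^T satisfies K u = u (v·u) and kills the (3)-dimensional subspace v^⊥, so its characteristic polynomial is lambda^3 (lambda - v·u) with v·u = tr K = 1. Hence the eigenvalues of I - K are 1 (multiplicity 3) and 1 - (1) = 0, so det(I - K) = 0. (Direct check: I - K =
[[9, 1, -2, -2],
 [-24, -2, 6, 6],
 [16, 2, -3, -4],
 [8, 1, -2, -1]]
has determinant 0.) So 1 is an eigenvalue of K and (I - K) is not invertible. The finite-dimensional Fredholm alternative says: either (I - K) is invertible, or ker(I - K) ≠ {0} and then range(I - K) = ker((I - K)^*)^⊥, with dim ker(I - K) = dim ker((I - K)^*). We are in the second case, so we need both kernels. Kernel of I - K: (I - K) u = u - u (v·u) = u - u = 0, so ker(I - K) = span{u} = span{(1, -3, 2, 1)} (it is exactly 1-dimensional because rank(I - K) = 3). Kernel of the adjoint: K is real, so (I - K)^* = I - K^T = I - v u^T, and (I - v u^T) v = v - v (u·v) = 0; hence ker((I - K)^*) = span{v} = span{(-8, -1, 2, 2)}. Therefore (I - K) x = y is solvable iff <y, v> = 0, i.e. iff -8y_1 - y_2 + 2y_3 + 2y_4 = 0. When this holds, K y = u (v·y) = 0, so (I - K) y = y and x = y is a particular solution; the full solution set is the line x = y + c·u = y + c·(1, -3, 2, 1), c ∈ C.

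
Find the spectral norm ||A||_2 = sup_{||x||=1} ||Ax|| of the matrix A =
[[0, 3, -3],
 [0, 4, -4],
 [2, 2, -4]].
||A||_2 = sqrt((74 + sqrt(4276))/2) ≈ 8.3484 (= sqrt(largest eigenvalue of A^T A))

||A||_2 = sigma_max(A) = sqrt(lambda_max(A^T A)). Form the symmetric matrix M = A^T A =
[[4, 4, -8],
 [4, 29, -33],
 [-8, -33, 41]].
Its characteristic polynomial (trace, sum of principal 2x2 minors, determinant of M give the coefficients) is
  p(λ) = det(λ I - M) = λ^3 - 74λ^2 + 300λ.
The constant term is 0, so λ = 0 is a root. Dividing out λ leaves p(λ) = λ(λ^2 - 74λ + 300). For λ^2 - 74λ + 300 the discriminant is 4276. It is nonnegative but not a perfect square, so the roots are real and irrational: λ = (74 ± sqrt(4276))/2 ≈ 69.6956, 4.3044.
So the eigenvalues of A^T A are ≈ 0, 4.3044, 69.6956 (all ≥ 0, as they must be for A^T A). The largest is λ_max = (74 + sqrt(4276))/2 ≈ 69.6956, hence ||A||_2 = sqrt(λ_max) = sqrt((74 + sqrt(4276))/2) ≈ 8.3484.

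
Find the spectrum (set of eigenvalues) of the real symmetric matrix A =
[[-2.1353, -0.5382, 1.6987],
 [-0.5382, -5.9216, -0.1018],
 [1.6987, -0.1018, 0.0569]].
sigma(A) ≈ {-6, -3, 1}

A is real symmetric, so its spectrum consists of real eigenvalues. Expanding the characteristic polynomial of the displayed matrix gives
  det(λ I - A) = p(λ) = λ^3 + (8)λ^2 + (9)λ + (-17.9985).
Solving p(λ) = 0 yields eigenvalues ≈ -6, -3, 1. (A is shown rounded to 4 decimals, so these recover the underlying integer eigenvalues to within that precision.)
Verification: the trace of A = -8 equals the sum of eigenvalues -8, and det(A) ≈ 17.9985 matches the eigenvalue product 18.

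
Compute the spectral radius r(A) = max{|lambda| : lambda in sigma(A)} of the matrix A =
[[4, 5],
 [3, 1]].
r(A) = (5 + sqrt(69))/2 ≈ 6.6533

The eigenvalues of A are the roots of its characteristic polynomial. With M = A (coefficients from the trace and determinant):
  p(λ) = det(λ I - M) = λ^2 - 5λ - 11.
For λ^2 - 5λ - 11 the discriminant is 69. It is nonnegative but not a perfect square, so the roots are real and irrational: λ = (5 ± sqrt(69))/2 ≈ 6.6533, -1.6533.
Thus the eigenvalues (to 4 decimals) are 6.6533 (modulus 6.6533); -1.6533 (modulus 1.6533). The spectral radius is the largest modulus: r(A) = (5 + sqrt(69))/2 ≈ 6.6533. (Cross-check: r(A) ≤ ||A||_2 ≈ 6.9646; equality holds whenever A is normal, though it can also hold for some non-normal A.)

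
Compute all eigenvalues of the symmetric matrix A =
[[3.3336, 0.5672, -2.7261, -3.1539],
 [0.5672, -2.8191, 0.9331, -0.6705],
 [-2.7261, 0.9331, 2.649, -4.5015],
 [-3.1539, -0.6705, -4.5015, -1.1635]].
sigma(A) ≈ {-6, -3, 5, 6}

A is real symmetric, so its spectrum consists of real eigenvalues. Expanding the characteristic polynomial of the displayed matrix gives
  det(λ I - A) = p(λ) = λ^4 + (-2)λ^3 + (-51)λ^2 + (72)λ + (539.9925).
Solving p(λ) = 0 yields eigenvalues ≈ -6, -3, 5, 6. (A is shown rounded to 4 decimals, so these recover the underlying integer eigenvalues to within that precision.)
Verification: the trace of A = 2 equals the sum of eigenvalues 2, and det(A) ≈ 539.9925 matches the eigenvalue product 540.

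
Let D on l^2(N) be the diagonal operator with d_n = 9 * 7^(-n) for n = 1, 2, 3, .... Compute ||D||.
||D|| = 9/7 (attained at n = 1)

For D diagonal, ||D|| = sup_n |d_n|. The sequence d_n = 9 * 7^(-n) is positive and strictly decreasing (ratio 7^(-1) < 1), so the supremum is d_1 = 9/7. Hence ||D|| = 9/7.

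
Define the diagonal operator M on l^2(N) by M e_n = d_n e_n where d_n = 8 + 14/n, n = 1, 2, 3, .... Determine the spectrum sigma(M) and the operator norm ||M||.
sigma(M) = {8 + 14/n : n ≥ 1} ∪ {8}; ||M|| = 22

A bounded diagonal operator on l^2 with diagonal entries d_n has spectrum equal to the closure of {d_n : n ≥ 1}: every d_n is an eigenvalue (with eigenvector e_n), so {d_n} ⊂ sigma(M); the spectrum is closed, so its closure is too; and for lambda not in the closure, (M - lambda I) has bounded inverse (the diagonal entries 1/(d_n - lambda) are bounded). For our sequence d_n = 8 + 14/n, n = 1, 2, 3, ...:
  - {d_n} = {8 + 14/n : n ≥ 1}; the only limit point is 8
  - closure = {8 + 14/n : n ≥ 1} ∪ {8}
For the norm: a diagonal operator has ||M|| = sup_n |d_n|. Here d_n = 8 + 14/n is positive and decreasing, so sup_n |d_n| = d_1 = 8 + 14 = 22. So ||M|| = 22.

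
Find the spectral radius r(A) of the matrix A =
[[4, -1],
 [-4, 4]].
r(A) = 6

The eigenvalues of A are the roots of its characteristic polynomial. With M = A (coefficients from the trace and determinant):
  p(λ) = det(λ I - M) = λ^2 - 8λ + 12.
For λ^2 - 8λ + 12 the discriminant is 16. It is a perfect square (4^2), so the roots are rational: λ = (8 ± 4)/2 = 6, 2.
Thus the eigenvalues (to 4 decimals) are 6 (modulus 6); 2 (modulus 2). The spectral radius is the largest modulus: r(A) = 6. (Cross-check: r(A) ≤ ||A||_2 ≈ 6.772; equality holds whenever A is normal, though it can also hold for some non-normal A.)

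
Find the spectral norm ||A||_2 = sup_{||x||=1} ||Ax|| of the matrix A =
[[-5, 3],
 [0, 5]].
||A||_2 = sqrt((59 + sqrt(981))/2) ≈ 6.7202 (= sqrt(largest eigenvalue of A^T A))

||A||_2 = sigma_max(A) = sqrt(lambda_max(A^T A)). Form the symmetric matrix M = A^T A =
[[25, -15],
 [-15, 34]].
Its characteristic polynomial (trace, determinant of M give the coefficients) is
  p(λ) = det(λ I - M) = λ^2 - 59λ + 625.
For λ^2 - 59λ + 625 the discriminant is 981. It is nonnegative but not a perfect square, so the roots are real and irrational: λ = (59 ± sqrt(981))/2 ≈ 45.1605, 13.8395.
So the eigenvalues of A^T A are ≈ 13.8395, 45.1605 (all ≥ 0, as they must be for A^T A). The largest is λ_max = (59 + sqrt(981))/2 ≈ 45.1605, hence ||A||_2 = sqrt(λ_max) = sqrt((59 + sqrt(981))/2) ≈ 6.7202.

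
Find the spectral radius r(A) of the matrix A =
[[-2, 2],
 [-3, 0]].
r(A) = sqrt(6) ≈ 2.4495

The eigenvalues of A are the roots of its characteristic polynomial. With M = A (coefficients from the trace and determinant):
  p(λ) = det(λ I - M) = λ^2 + 2λ + 6.
For λ^2 + 2λ + 6 the discriminant is -20. It is negative, so the roots are the complex-conjugate pair λ = -1 ± (sqrt(20)/2) i ≈ -1 ± 2.2361i. For a conjugate pair the product of the roots equals the constant term, so |λ|^2 = 6 and |λ| = sqrt(6) ≈ 2.4495.
Thus the eigenvalues (to 4 decimals) are -1 ± 2.2361i (modulus 2.4495). The spectral radius is the largest modulus: r(A) = sqrt(6) ≈ 2.4495. (Cross-check: r(A) ≤ ||A||_2 ≈ 3.8106; equality holds whenever A is normal, though it can also hold for some non-normal A.)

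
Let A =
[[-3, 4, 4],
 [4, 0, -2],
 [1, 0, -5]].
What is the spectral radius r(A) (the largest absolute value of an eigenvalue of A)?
r(A) ≈ 7.3466

The eigenvalues of A are the roots of its characteristic polynomial. With M = A (coefficients from the trace, the sum of principal 2x2 minors, and det A):
  p(λ) = det(λ I - M) = λ^3 + 8λ^2 - 5λ - 72.
No integer candidate from the rational root theorem (±divisors of 72) is a root, so the roots are irrational. The cubic discriminant is Δ = 61428 > 0, so there are three distinct real roots. p(-8) = -32 and p(-7) = 12 have opposite signs, so a root lies in (-8, -7); Newton's method refines it to λ ≈ -7.3466. p(-4) = 12 and p(-3) = -12 have opposite signs, so a root lies in (-4, -3); Newton's method refines it to λ ≈ -3.4743. p(2) = -42 and p(3) = 12 have opposite signs, so a root lies in (2, 3); Newton's method refines it to λ ≈ 2.8209. Check (Vieta): the three roots sum to -8, matching tr M = -8.
Thus the eigenvalues (to 4 decimals) are -7.3466 (modulus 7.3466); -3.4743 (modulus 3.4743); 2.8209 (modulus 2.8209). The spectral radius is the largest modulus: r(A) ≈ 7.3466. (Cross-check: r(A) ≤ ||A||_2 ≈ 8.3477; equality holds whenever A is normal, though it can also hold for some non-normal A.)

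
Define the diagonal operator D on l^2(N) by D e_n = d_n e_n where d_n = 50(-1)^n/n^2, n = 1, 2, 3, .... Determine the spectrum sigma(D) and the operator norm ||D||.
sigma(D) = {50(-1)^n/n^2 : n ≥ 1} ∪ {0}; ||D|| = 50

A bounded diagonal operator on l^2 with diagonal entries d_n has spectrum equal to the closure of {d_n : n ≥ 1}: every d_n is an eigenvalue (with eigenvector e_n), so {d_n} ⊂ sigma(D); the spectrum is closed, so its closure is too; and for lambda not in the closure, (D - lambda I) has bounded inverse (the diagonal entries 1/(d_n - lambda) are bounded). For our sequence d_n = 50(-1)^n/n^2, n = 1, 2, 3, ...:
  - {d_n} = {50(-1)^n/n^2 : n ≥ 1}; the only limit point is 0
  - closure = {50(-1)^n/n^2 : n ≥ 1} ∪ {0}
For the norm: a diagonal operator has ||D|| = sup_n |d_n|. Here |d_n| = 50/n^2 is decreasing, so sup_n |d_n| = |d_1| = 50. So ||D|| = 50.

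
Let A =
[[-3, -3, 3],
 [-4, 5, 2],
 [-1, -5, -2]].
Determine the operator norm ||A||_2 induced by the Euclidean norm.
||A||_2 ≈ 8.0157 (= sqrt(largest eigenvalue of A^T A))

||A||_2 = sigma_max(A) = sqrt(lambda_max(A^T A)). Form the symmetric matrix M = A^T A =
[[26, -6, -15],
 [-6, 59, 11],
 [-15, 11, 17]].
Its characteristic polynomial (trace, sum of principal 2x2 minors, determinant of M give the coefficients) is
  p(λ) = det(λ I - M) = λ^3 - 102λ^2 + 2597λ - 11025.
No integer candidate from the rational root theorem (±divisors of 11025) is a root, so the roots are irrational. The cubic discriminant is Δ = 2594985169 > 0, so there are three distinct real roots. p(5) = -465 and p(6) = 1101 have opposite signs, so a root lies in (5, 6); Newton's method refines it to λ ≈ 5.2858. p(32) = 399 and p(33) = -465 have opposite signs, so a root lies in (32, 33); Newton's method refines it to λ ≈ 32.4631. p(64) = -465 and p(65) = 1455 have opposite signs, so a root lies in (64, 65); Newton's method refines it to λ ≈ 64.2511. Check (Vieta): the three roots sum to 102, matching tr M = 102.
So the eigenvalues of A^T A are ≈ 5.2858, 32.4631, 64.2511 (all ≥ 0, as they must be for A^T A). The largest is λ_max ≈ 64.2511, hence ||A||_2 = sqrt(λ_max) ≈ 8.0157.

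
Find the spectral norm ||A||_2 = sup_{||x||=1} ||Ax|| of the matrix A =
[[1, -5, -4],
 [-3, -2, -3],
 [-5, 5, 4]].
||A||_2 ≈ 10.2533 (= sqrt(largest eigenvalue of A^T A))

||A||_2 = sigma_max(A) = sqrt(lambda_max(A^T A)). Form the symmetric matrix M = A^T A =
[[35, -24, -15],
 [-24, 54, 46],
 [-15, 46, 41]].
Its characteristic polynomial (trace, sum of principal 2x2 minors, determinant of M give the coefficients) is
  p(λ) = det(λ I - M) = λ^3 - 130λ^2 + 2622λ - 784.
No integer candidate from the rational root theorem (±divisors of 784) is a root, so the roots are irrational. The cubic discriminant is Δ = 41985584816 > 0, so there are three distinct real roots. p(0) = -784 and p(1) = 1709 have opposite signs, so a root lies in (0, 1); Newton's method refines it to λ ≈ 0.3036. p(24) = 1088 and p(25) = -859 have opposite signs, so a root lies in (24, 25); Newton's method refines it to λ ≈ 24.5659. p(105) = -1099 and p(106) = 7484 have opposite signs, so a root lies in (105, 106); Newton's method refines it to λ ≈ 105.1305. Check (Vieta): the three roots sum to 130, matching tr M = 130.
So the eigenvalues of A^T A are ≈ 0.3036, 24.5659, 105.1305 (all ≥ 0, as they must be for A^T A). The largest is λ_max ≈ 105.1305, hence ||A||_2 = sqrt(λ_max) ≈ 10.2533.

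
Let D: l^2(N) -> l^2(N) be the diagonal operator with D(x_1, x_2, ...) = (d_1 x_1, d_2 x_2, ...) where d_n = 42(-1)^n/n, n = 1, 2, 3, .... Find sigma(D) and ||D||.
sigma(D) = {42(-1)^n/n : n ≥ 1} ∪ {0}; ||D|| = 42

A bounded diagonal operator on l^2 with diagonal entries d_n has spectrum equal to the closure of {d_n : n ≥ 1}: every d_n is an eigenvalue (with eigenvector e_n), so {d_n} ⊂ sigma(D); the spectrum is closed, so its closure is too; and for lambda not in the closure, (D - lambda I) has bounded inverse (the diagonal entries 1/(d_n - lambda) are bounded). For our sequence d_n = 42(-1)^n/n, n = 1, 2, 3, ...:
  - {d_n} = {42(-1)^n/n : n ≥ 1}; the only limit point is 0
  - closure = {42(-1)^n/n : n ≥ 1} ∪ {0}
For the norm: a diagonal operator has ||D|| = sup_n |d_n|. Here |d_n| = 42/n is decreasing, so sup_n |d_n| = |d_1| = 42. So ||D|| = 42.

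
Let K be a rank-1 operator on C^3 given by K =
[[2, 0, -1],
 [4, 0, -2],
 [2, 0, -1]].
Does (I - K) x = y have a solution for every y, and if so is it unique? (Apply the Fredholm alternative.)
(I - K) is singular (det(I - K) = 0, i.e. 1 ∈ sigma(K)). (I - K) x = y is solvable iff y ⊥ ker((I - K)^*) = span{(2, 0, -1)}, i.e. iff 2y_1 - y_3 = 0. When solvable, the solutions are x = y + c·(1, 2, 1), c arbitrary (ker(I - K) = span{(1, 2, 1)}, dimension 1).

K has rank 1, so it is an outer product K = u v^T: every row of K is a multiple of one row vector. Reading off the entries, u = (1, 2, 1) and v = (2, 0, -1) (row i of K equals u_i·v^T). A rank-one matrix u v^T satisfies K u = u (v·u) and kills the (2)-dimensional subspace v^⊥, so its characteristic polynomial is lambda^2 (lambda - v·u) with v·u = tr K = 1. Hence the eigenvalues of I - K are 1 (multiplicity 2) and 1 - (1) = 0, so det(I - K) = 0. (Direct check: I - K =
[[-1, 0, 1],
 [-4, 1, 2],
 [-2, 0, 2]]
has determinant 0.) So 1 is an eigenvalue of K and (I - K) is not invertible. The finite-dimensional Fredholm alternative says: either (I - K) is invertible, or ker(I - K) ≠ {0} and then range(I - K) = ker((I - K)^*)^⊥, with dim ker(I - K) = dim ker((I - K)^*). We are in the second case, so we need both kernels. Kernel of I - K: (I - K) u = u - u (v·u) = u - u = 0, so ker(I - K) = span{u} = span{(1, 2, 1)} (it is exactly 1-dimensional because rank(I - K) = 2). Kernel of the adjoint: K is real, so (I - K)^* = I - K^T = I - v u^T, and (I - v u^T) v = v - v (u·v) = 0; hence ker((I - K)^*) = span{v} = span{(2, 0, -1)}. Therefore (I - K) x = y is solvable iff <y, v> = 0, i.e. iff 2y_1 - y_3 = 0. When this holds, K y = u (v·y) = 0, so (I - K) y = y and x = y is a particular solution; the full solution set is the line x = y + c·u = y + c·(1, 2, 1), c ∈ C.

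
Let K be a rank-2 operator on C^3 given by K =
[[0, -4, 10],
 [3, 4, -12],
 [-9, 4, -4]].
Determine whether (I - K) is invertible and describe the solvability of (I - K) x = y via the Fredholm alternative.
(I - K) is invertible (det(I - K) = 135 ≠ 0), so for every y in C^3 the equation (I - K) x = y has a unique solution.

K has rank 2 and factors as K = U V^T = u1 v1^T + u2 v2^T with u1 = (-2, 2, 2), v1 = (-3, 2, -3), u2 = (2, -3, 1), v2 = (-3, 0, 2) (multiplying out reproduces the displayed K). The nonzero eigenvalues of U V^T coincide with those of the 2 x 2 matrix G = V^T U = [[v1·u1, v1·u2], [v2·u1, v2·u2]] = [[4, -15], [10, -4]], and by the Sylvester determinant identity det(I_3 - U V^T) = det(I_2 - V^T U) = det([[-3, 15], [-10, 5]]) = (-3)(5) - (15)(-10) = 135. (Direct check: I - K =
[[1, 4, -10],
 [-3, -3, 12],
 [9, -4, 5]]
has determinant 135.) The finite-dimensional Fredholm alternative says: either (I - K) is invertible, or ker(I - K) ≠ {0} and then range(I - K) = ker((I - K)^*)^⊥, with dim ker(I - K) = dim ker((I - K)^*). Since det(I - K) ≠ 0, 1 is not an eigenvalue of K and ker(I - K) = {0}, so we are in the first case: for every y there is a unique x = (I - K)^(-1) y. (Explicitly, by the Woodbury identity, (I - U V^T)^(-1) = I + U (I_2 - G)^(-1) V^T.)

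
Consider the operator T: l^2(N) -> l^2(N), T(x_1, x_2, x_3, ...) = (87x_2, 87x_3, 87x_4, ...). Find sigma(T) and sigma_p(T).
sigma(T) = closed disk {z in C : |z| ≤ 87}; sigma_p(T) = open disk {z in C : |z| < 87}

Note T = 87·V where V is the unit left shift (V x)_k = x_{k+1}; so sigma(T) = 87·sigma(V) and ||T|| = 87||V||. ||T x||^2 = 7569sum_{k≥2} |x_k|^2 ≤ 7569||x||^2, with equality on {x : x_1 = 0}, so ||T|| = 87. For any lambda with |lambda| < 87, set r = lambda/87 (|r| < 1); the vector x = (1, r, r^2, ...) is in l^2 and satisfies T x = 87(r, r^2, ...) = lambda x, so lambda is an eigenvalue. On the boundary |lambda| = 87 the geometric series diverges, so no l^2 eigenvector exists, but these lambda lie in the approximate point spectrum. Hence sigma(T) is the closed disk of radius 87 and sigma_p(T) is the open disk.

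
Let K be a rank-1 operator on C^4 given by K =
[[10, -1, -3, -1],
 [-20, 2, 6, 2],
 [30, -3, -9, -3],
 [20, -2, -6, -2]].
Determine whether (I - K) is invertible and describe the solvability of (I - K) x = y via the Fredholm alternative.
(I - K) is singular (det(I - K) = 0, i.e. 1 ∈ sigma(K)). (I - K) x = y is solvable iff y ⊥ ker((I - K)^*) = span{(10, -1, -3, -1)}, i.e. iff 10y_1 - y_2 - 3y_3 - y_4 = 0. When solvable, the solutions are x = y + c·(1, -2, 3, 2), c arbitrary (ker(I - K) = span{(1, -2, 3, 2)}, dimension 1).

K has rank 1, so it is an outer product K = u v^T: every row of K is a multiple of one row vector. Reading off the entries, u = (1, -2, 3, 2) and v = (10, -1, -3, -1) (row i of K equals u_i·v^T). A rank-one matrix u v^T satisfies K u = u (v·u) and kills the (3)-dimensional subspace v^⊥, so its characteristic polynomial is lambda^3 (lambda - v·u) with v·u = tr K = 1. Hence the eigenvalues of I - K are 1 (multiplicity 3) and 1 - (1) = 0, so det(I - K) = 0. (Direct check: I - K =
[[-9, 1, 3, 1],
 [20, -1, -6, -2],
 [-30, 3, 10, 3],
 [-20, 2, 6, 3]]
has determinant 0.) So 1 is an eigenvalue of K and (I - K) is not invertible. The finite-dimensional Fredholm alternative says: either (I - K) is invertible, or ker(I - K) ≠ {0} and then range(I - K) = ker((I - K)^*)^⊥, with dim ker(I - K) = dim ker((I - K)^*). We are in the second case, so we need both kernels. Kernel of I - K: (I - K) u = u - u (v·u) = u - u = 0, so ker(I - K) = span{u} = span{(1, -2, 3, 2)} (it is exactly 1-dimensional because rank(I - K) = 3). Kernel of the adjoint: K is real, so (I - K)^* = I - K^T = I - v u^T, and (I - v u^T) v = v - v (u·v) = 0; hence ker((I - K)^*) = span{v} = span{(10, -1, -3, -1)}. Therefore (I - K) x = y is solvable iff <y, v> = 0, i.e. iff 10y_1 - y_2 - 3y_3 - y_4 = 0. When this holds, K y = u (v·y) = 0, so (I - K) y = y and x = y is a particular solution; the full solution set is the line x = y + c·u = y + c·(1, -2, 3, 2), c ∈ C.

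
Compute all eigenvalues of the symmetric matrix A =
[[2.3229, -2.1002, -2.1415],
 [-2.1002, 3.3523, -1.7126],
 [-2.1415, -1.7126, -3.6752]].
sigma(A) ≈ {-5, 2, 5}

A is real symmetric, so its spectrum consists of real eigenvalues. Expanding the characteristic polynomial of the displayed matrix gives
  det(λ I - A) = p(λ) = λ^3 + (-2)λ^2 + (-25)λ + (50).
Solving p(λ) = 0 yields eigenvalues ≈ -5, 2, 5. (A is shown rounded to 4 decimals, so these recover the underlying integer eigenvalues to within that precision.)
Verification: the trace of A = 2 equals the sum of eigenvalues 2, and det(A) ≈ -50.0002 matches the eigenvalue product -50.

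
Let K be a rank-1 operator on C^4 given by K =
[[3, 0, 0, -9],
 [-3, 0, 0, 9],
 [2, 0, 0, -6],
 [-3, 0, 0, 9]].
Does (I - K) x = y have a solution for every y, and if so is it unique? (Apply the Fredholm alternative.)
(I - K) is invertible (det(I - K) = -11 ≠ 0), so for every y in C^4 the equation (I - K) x = y has a unique solution.

K has rank 1, so it is an outer product K = u v^T: every row of K is a multiple of one row vector. Reading off the entries, u = (-3, 3, -2, 3) and v = (-1, 0, 0, 3) (row i of K equals u_i·v^T). A rank-one matrix u v^T satisfies K u = u (v·u) and kills the (3)-dimensional subspace v^⊥, so its characteristic polynomial is lambda^3 (lambda - v·u) with v·u = tr K = 12. Hence the eigenvalues of I - K are 1 (multiplicity 3) and 1 - (12) = -11, so det(I - K) = -11. (Direct check: I - K =
[[-2, 0, 0, 9],
 [3, 1, 0, -9],
 [-2, 0, 1, 6],
 [3, 0, 0, -8]]
has determinant -11.) The finite-dimensional Fredholm alternative says: either (I - K) is invertible, or ker(I - K) ≠ {0} and then range(I - K) = ker((I - K)^*)^⊥, with dim ker(I - K) = dim ker((I - K)^*). Since det(I - K) ≠ 0, 1 is not an eigenvalue of K and ker(I - K) = {0}, so we are in the first case: for every y there is a unique x = (I - K)^(-1) y. Explicitly, by the Sherman–Morrison formula, (I - u v^T)^(-1) = I + u v^T/(1 - v·u), i.e. (I - K)^(-1) = I + K/(-11).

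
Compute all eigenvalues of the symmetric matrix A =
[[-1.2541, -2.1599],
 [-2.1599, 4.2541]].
sigma(A) ≈ {-2, 5}

A is real symmetric, so its spectrum consists of real eigenvalues. Expanding the characteristic polynomial of the displayed matrix gives
  det(λ I - A) = p(λ) = λ^2 + (-3)λ + (-10).
Solving p(λ) = 0 yields eigenvalues ≈ -2, 5. (A is shown rounded to 4 decimals, so these recover the underlying integer eigenvalues to within that precision.)
Verification: the trace of A = 3 equals the sum of eigenvalues 3, and det(A) ≈ -10.0002 matches the eigenvalue product -10.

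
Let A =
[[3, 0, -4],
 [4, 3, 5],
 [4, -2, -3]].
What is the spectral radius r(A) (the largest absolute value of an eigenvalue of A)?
r(A) ≈ 4.5692

The eigenvalues of A are the roots of its characteristic polynomial. With M = A (coefficients from the trace, the sum of principal 2x2 minors, and det A):
  p(λ) = det(λ I - M) = λ^3 - 3λ^2 + 17λ - 83.
No integer candidate from the rational root theorem (±divisors of 83) is a root, so the roots are irrational. The cubic discriminant is Δ = -135824 < 0, so there is one real root and a complex-conjugate pair. p(3) = -32 and p(4) = 1 have opposite signs, so a root lies in (3, 4); Newton's method refines it to λ ≈ 3.9755. Dividing out (λ - (3.9755)) leaves approximately λ^2 + 0.9755λ + 20.878. For λ^2 + 0.9755λ + 20.878 the discriminant is -82.5604. It is negative, so the remaining roots are the complex-conjugate pair λ ≈ -0.4877 ± 4.5431i. Their product equals the constant term, so |λ|^2 ≈ 20.878 and |λ| ≈ 4.5692.
Thus the eigenvalues (to 4 decimals) are 3.9755 (modulus 3.9755); -0.4877 ± 4.5431i (modulus 4.5692). The spectral radius is the largest modulus: r(A) ≈ 4.5692. (Cross-check: r(A) ≤ ||A||_2 ≈ 7.727; equality holds whenever A is normal, though it can also hold for some non-normal A.)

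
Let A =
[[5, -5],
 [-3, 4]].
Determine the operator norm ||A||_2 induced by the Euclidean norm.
||A||_2 = sqrt((75 + sqrt(5525))/2) ≈ 8.6409 (= sqrt(largest eigenvalue of A^T A))

||A||_2 = sigma_max(A) = sqrt(lambda_max(A^T A)). Form the symmetric matrix M = A^T A =
[[34, -37],
 [-37, 41]].
Its characteristic polynomial (trace, determinant of M give the coefficients) is
  p(λ) = det(λ I - M) = λ^2 - 75λ + 25.
For λ^2 - 75λ + 25 the discriminant is 5525. It is nonnegative but not a perfect square, so the roots are real and irrational: λ = (75 ± sqrt(5525))/2 ≈ 74.6652, 0.3348.
So the eigenvalues of A^T A are ≈ 0.3348, 74.6652 (all ≥ 0, as they must be for A^T A). The largest is λ_max = (75 + sqrt(5525))/2 ≈ 74.6652, hence ||A||_2 = sqrt(λ_max) = sqrt((75 + sqrt(5525))/2) ≈ 8.6409.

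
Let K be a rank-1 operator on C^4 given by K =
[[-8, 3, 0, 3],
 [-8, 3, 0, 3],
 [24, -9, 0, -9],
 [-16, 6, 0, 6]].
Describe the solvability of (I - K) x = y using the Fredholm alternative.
(I - K) is singular (det(I - K) = 0, i.e. 1 ∈ sigma(K)). (I - K) x = y is solvable iff y ⊥ ker((I - K)^*) = span{(-8, 3, 0, 3)}, i.e. iff -8y_1 + 3y_2 + 3y_4 = 0. When solvable, the solutions are x = y + c·(1, 1, -3, 2), c arbitrary (ker(I - K) = span{(1, 1, -3, 2)}, dimension 1).

K has rank 1, so it is an outer product K = u v^T: every row of K is a multiple of one row vector. Reading off the entries, u = (1, 1, -3, 2) and v = (-8, 3, 0, 3) (row i of K equals u_i·v^T). A rank-one matrix u v^T satisfies K u = u (v·u) and kills the (3)-dimensional subspace v^⊥, so its characteristic polynomial is lambda^3 (lambda - v·u) with v·u = tr K = 1. Hence the eigenvalues of I - K are 1 (multiplicity 3) and 1 - (1) = 0, so det(I - K) = 0. (Direct check: I - K =
[[9, -3, 0, -3],
 [8, -2, 0, -3],
 [-24, 9, 1, 9],
 [16, -6, 0, -5]]
has determinant 0.) So 1 is an eigenvalue of K and (I - K) is not invertible. The finite-dimensional Fredholm alternative says: either (I - K) is invertible, or ker(I - K) ≠ {0} and then range(I - K) = ker((I - K)^*)^⊥, with dim ker(I - K) = dim ker((I - K)^*). We are in the second case, so we need both kernels. Kernel of I - K: (I - K) u = u - u (v·u) = u - u = 0, so ker(I - K) = span{u} = span{(1, 1, -3, 2)} (it is exactly 1-dimensional because rank(I - K) = 3). Kernel of the adjoint: K is real, so (I - K)^* = I - K^T = I - v u^T, and (I - v u^T) v = v - v (u·v) = 0; hence ker((I - K)^*) = span{v} = span{(-8, 3, 0, 3)}. Therefore (I - K) x = y is solvable iff <y, v> = 0, i.e. iff -8y_1 + 3y_2 + 3y_4 = 0. When this holds, K y = u (v·y) = 0, so (I - K) y = y and x = y is a particular solution; the full solution set is the line x = y + c·u = y + c·(1, 1, -3, 2), c ∈ C.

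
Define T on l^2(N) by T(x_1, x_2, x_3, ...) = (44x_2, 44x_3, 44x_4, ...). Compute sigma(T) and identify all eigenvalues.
sigma(T) = closed disk {z in C : |z| ≤ 44}; sigma_p(T) = open disk {z in C : |z| < 44}

Note T = 44·V where V is the unit left shift (V x)_k = x_{k+1}; so sigma(T) = 44·sigma(V) and ||T|| = 44||V||. ||T x||^2 = 1936sum_{k≥2} |x_k|^2 ≤ 1936||x||^2, with equality on {x : x_1 = 0}, so ||T|| = 44. For any lambda with |lambda| < 44, set r = lambda/44 (|r| < 1); the vector x = (1, r, r^2, ...) is in l^2 and satisfies T x = 44(r, r^2, ...) = lambda x, so lambda is an eigenvalue. On the boundary |lambda| = 44 the geometric series diverges, so no l^2 eigenvector exists, but these lambda lie in the approximate point spectrum. Hence sigma(T) is the closed disk of radius 44 and sigma_p(T) is the open disk.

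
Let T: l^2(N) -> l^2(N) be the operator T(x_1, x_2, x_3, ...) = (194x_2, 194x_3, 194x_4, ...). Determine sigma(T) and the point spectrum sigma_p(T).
sigma(T) = closed disk {z in C : |z| ≤ 194}; sigma_p(T) = open disk {z in C : |z| < 194}

Note T = 194·V where V is the unit left shift (V x)_k = x_{k+1}; so sigma(T) = 194·sigma(V) and ||T|| = 194||V||. ||T x||^2 = 37636sum_{k≥2} |x_k|^2 ≤ 37636||x||^2, with equality on {x : x_1 = 0}, so ||T|| = 194. For any lambda with |lambda| < 194, set r = lambda/194 (|r| < 1); the vector x = (1, r, r^2, ...) is in l^2 and satisfies T x = 194(r, r^2, ...) = lambda x, so lambda is an eigenvalue. On the boundary |lambda| = 194 the geometric series diverges, so no l^2 eigenvector exists, but these lambda lie in the approximate point spectrum. Hence sigma(T) is the closed disk of radius 194 and sigma_p(T) is the open disk.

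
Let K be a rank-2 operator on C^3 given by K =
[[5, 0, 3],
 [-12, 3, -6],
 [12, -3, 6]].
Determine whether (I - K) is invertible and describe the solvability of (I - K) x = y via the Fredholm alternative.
(I - K) is invertible (det(I - K) = -4 ≠ 0), so for every y in C^3 the equation (I - K) x = y has a unique solution.

K has rank 2 and factors as K = U V^T = u1 v1^T + u2 v2^T with u1 = (-2, 3, -3), v1 = (-1, -1, -1), u2 = (-1, 3, -3), v2 = (-3, 2, -1) (multiplying out reproduces the displayed K). The nonzero eigenvalues of U V^T coincide with those of the 2 x 2 matrix G = V^T U = [[v1·u1, v1·u2], [v2·u1, v2·u2]] = [[2, 1], [15, 12]], and by the Sylvester determinant identity det(I_3 - U V^T) = det(I_2 - V^T U) = det([[-1, -1], [-15, -11]]) = (-1)(-11) - (-1)(-15) = -4. (Direct check: I - K =
[[-4, 0, -3],
 [12, -2, 6],
 [-12, 3, -5]]
has determinant -4.) The finite-dimensional Fredholm alternative says: either (I - K) is invertible, or ker(I - K) ≠ {0} and then range(I - K) = ker((I - K)^*)^⊥, with dim ker(I - K) = dim ker((I - K)^*). Since det(I - K) ≠ 0, 1 is not an eigenvalue of K and ker(I - K) = {0}, so we are in the first case: for every y there is a unique x = (I - K)^(-1) y. (Explicitly, by the Woodbury identity, (I - U V^T)^(-1) = I + U (I_2 - G)^(-1) V^T.)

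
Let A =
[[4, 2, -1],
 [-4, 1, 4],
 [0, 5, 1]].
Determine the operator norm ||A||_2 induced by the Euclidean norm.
||A||_2 ≈ 6.7994 (= sqrt(largest eigenvalue of A^T A))

||A||_2 = sigma_max(A) = sqrt(lambda_max(A^T A)). Form the symmetric matrix M = A^T A =
[[32, 4, -20],
 [4, 30, 7],
 [-20, 7, 18]].
Its characteristic polynomial (trace, sum of principal 2x2 minors, determinant of M give the coefficients) is
  p(λ) = det(λ I - M) = λ^3 - 80λ^2 + 1611λ - 2304.
No integer candidate from the rational root theorem (±divisors of 2304) is a root, so the roots are irrational. The cubic discriminant is Δ = 368798004 > 0, so there are three distinct real roots. p(1) = -772 and p(2) = 606 have opposite signs, so a root lies in (1, 2); Newton's method refines it to λ ≈ 1.5467. p(32) = 96 and p(33) = -324 have opposite signs, so a root lies in (32, 33); Newton's method refines it to λ ≈ 32.2215. p(46) = -142 and p(47) = 516 have opposite signs, so a root lies in (46, 47); Newton's method refines it to λ ≈ 46.2318. Check (Vieta): the three roots sum to 80, matching tr M = 80.
So the eigenvalues of A^T A are ≈ 1.5467, 32.2215, 46.2318 (all ≥ 0, as they must be for A^T A). The largest is λ_max ≈ 46.2318, hence ||A||_2 = sqrt(λ_max) ≈ 6.7994.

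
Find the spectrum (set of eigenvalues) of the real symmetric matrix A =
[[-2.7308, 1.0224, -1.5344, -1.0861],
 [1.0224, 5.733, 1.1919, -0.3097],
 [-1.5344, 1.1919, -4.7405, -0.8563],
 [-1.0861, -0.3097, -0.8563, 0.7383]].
sigma(A) ≈ {-6, -2, 1, 6}

A is real symmetric, so its spectrum consists of real eigenvalues. Expanding the characteristic polynomial of the displayed matrix gives
  det(λ I - A) = p(λ) = λ^4 + (1)λ^3 + (-38)λ^2 + (-35.9986)λ + (72).
Solving p(λ) = 0 yields eigenvalues ≈ -6, -2, 1, 6. (A is shown rounded to 4 decimals, so these recover the underlying integer eigenvalues to within that precision.)
Verification: the trace of A = -1 equals the sum of eigenvalues -1, and det(A) ≈ 72.0010 matches the eigenvalue product 72.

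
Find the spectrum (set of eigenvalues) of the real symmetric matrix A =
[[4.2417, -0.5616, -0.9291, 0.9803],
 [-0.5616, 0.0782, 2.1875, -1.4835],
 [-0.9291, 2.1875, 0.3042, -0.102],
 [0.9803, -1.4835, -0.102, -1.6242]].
sigma(A) ≈ {-3, -1, 2, 5}

A is real symmetric, so its spectrum consists of real eigenvalues. Expanding the characteristic polynomial of the displayed matrix gives
  det(λ I - A) = p(λ) = λ^4 + (-3)λ^3 + (-15)λ^2 + (19)λ + (30).
Solving p(λ) = 0 yields eigenvalues ≈ -3, -1, 2, 5. (A is shown rounded to 4 decimals, so these recover the underlying integer eigenvalues to within that precision.)
Verification: the trace of A = 3 equals the sum of eigenvalues 3, and det(A) ≈ 30.0006 matches the eigenvalue product 30.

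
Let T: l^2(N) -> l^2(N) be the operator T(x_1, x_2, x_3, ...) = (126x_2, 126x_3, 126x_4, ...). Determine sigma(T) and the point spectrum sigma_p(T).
sigma(T) = closed disk {z in C : |z| ≤ 126}; sigma_p(T) = open disk {z in C : |z| < 126}

Note T = 126·V where V is the unit left shift (V x)_k = x_{k+1}; so sigma(T) = 126·sigma(V) and ||T|| = 126||V||. ||T x||^2 = 15876sum_{k≥2} |x_k|^2 ≤ 15876||x||^2, with equality on {x : x_1 = 0}, so ||T|| = 126. For any lambda with |lambda| < 126, set r = lambda/126 (|r| < 1); the vector x = (1, r, r^2, ...) is in l^2 and satisfies T x = 126(r, r^2, ...) = lambda x, so lambda is an eigenvalue. On the boundary |lambda| = 126 the geometric series diverges, so no l^2 eigenvector exists, but these lambda lie in the approximate point spectrum. Hence sigma(T) is the closed disk of radius 126 and sigma_p(T) is the open disk.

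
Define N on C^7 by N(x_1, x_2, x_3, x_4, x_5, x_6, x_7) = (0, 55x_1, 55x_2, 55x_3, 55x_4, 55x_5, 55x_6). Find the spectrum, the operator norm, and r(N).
sigma(N) = {0}; ||N|| = 55; r(N) = 0. (N is nilpotent with N^7 = 0.)

On C^7, N is a strictly lower-triangular matrix with 55 on the subdiagonal and zeros elsewhere, so its characteristic polynomial is lambda^7 and every eigenvalue is 0: sigma(N) = {0}. For the operator norm, N e_i = 55e_{i+1} for i = 1, ..., 6 and N e_7 = 0, so the singular values of N are 55 (with multiplicity 6) and 0; hence ||N|| = 55. The spectral radius r(N) = max|lambda| = 0. Note ||N|| > r(N) — characteristic of non-normal nilpotent operators. Indeed N^7 = 0.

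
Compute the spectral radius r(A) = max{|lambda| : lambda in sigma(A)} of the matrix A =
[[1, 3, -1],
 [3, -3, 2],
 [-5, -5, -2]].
r(A) ≈ 3.67

The eigenvalues of A are the roots of its characteristic polynomial. With M = A (coefficients from the trace, the sum of principal 2x2 minors, and det A):
  p(λ) = det(λ I - M) = λ^3 + 4λ^2 - 3λ - 34.
No integer candidate from the rational root theorem (±divisors of 34) is a root, so the roots are irrational. The cubic discriminant is Δ = -14912 < 0, so there is one real root and a complex-conjugate pair. p(2) = -16 and p(3) = 20 have opposite signs, so a root lies in (2, 3); Newton's method refines it to λ ≈ 2.5243. Dividing out (λ - (2.5243)) leaves approximately λ^2 + 6.5243λ + 13.4692. For λ^2 + 6.5243λ + 13.4692 the discriminant is -11.3103. It is negative, so the remaining roots are the complex-conjugate pair λ ≈ -3.2621 ± 1.6815i. Their product equals the constant term, so |λ|^2 ≈ 13.4692 and |λ| ≈ 3.67.
Thus the eigenvalues (to 4 decimals) are 2.5243 (modulus 2.5243); -3.2621 ± 1.6815i (modulus 3.67). The spectral radius is the largest modulus: r(A) ≈ 3.67. (Cross-check: r(A) ≤ ||A||_2 ≈ 7.7826; equality holds whenever A is normal, though it can also hold for some non-normal A.)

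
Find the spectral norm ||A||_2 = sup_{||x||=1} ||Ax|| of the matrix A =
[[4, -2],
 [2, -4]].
||A||_2 = 6 (= sqrt(largest eigenvalue of A^T A))

||A||_2 = sigma_max(A) = sqrt(lambda_max(A^T A)). Form the symmetric matrix M = A^T A =
[[20, -16],
 [-16, 20]].
Its characteristic polynomial (trace, determinant of M give the coefficients) is
  p(λ) = det(λ I - M) = λ^2 - 40λ + 144.
For λ^2 - 40λ + 144 the discriminant is 1024. It is a perfect square (32^2), so the roots are rational: λ = (40 ± 32)/2 = 36, 4.
So the eigenvalues of A^T A are ≈ 4, 36 (all ≥ 0, as they must be for A^T A). The largest is λ_max = 36, hence ||A||_2 = sqrt(λ_max) = 6.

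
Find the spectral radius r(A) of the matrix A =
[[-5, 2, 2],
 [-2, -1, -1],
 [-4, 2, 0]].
r(A) ≈ 3.5208

The eigenvalues of A are the roots of its characteristic polynomial. With M = A (coefficients from the trace, the sum of principal 2x2 minors, and det A):
  p(λ) = det(λ I - M) = λ^3 + 6λ^2 + 19λ + 18.
No integer candidate from the rational root theorem (±divisors of 18) is a root, so the roots are irrational. The cubic discriminant is Δ = -1804 < 0, so there is one real root and a complex-conjugate pair. p(-2) = -4 and p(-1) = 4 have opposite signs, so a root lies in (-2, -1); Newton's method refines it to λ ≈ -1.4521. Dividing out (λ - (-1.4521)) leaves approximately λ^2 + 4.5479λ + 12.3961. For λ^2 + 4.5479λ + 12.3961 the discriminant is -28.9007. It is negative, so the remaining roots are the complex-conjugate pair λ ≈ -2.274 ± 2.688i. Their product equals the constant term, so |λ|^2 ≈ 12.3961 and |λ| ≈ 3.5208.
Thus the eigenvalues (to 4 decimals) are -1.4521 (modulus 1.4521); -2.274 ± 2.688i (modulus 3.5208). The spectral radius is the largest modulus: r(A) ≈ 3.5208. (Cross-check: r(A) ≤ ||A||_2 ≈ 7.2715; equality holds whenever A is normal, though it can also hold for some non-normal A.)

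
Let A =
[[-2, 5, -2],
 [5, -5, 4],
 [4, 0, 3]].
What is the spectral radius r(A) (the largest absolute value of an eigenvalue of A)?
r(A) ≈ 7.7139

The eigenvalues of A are the roots of its characteristic polynomial. With M = A (coefficients from the trace, the sum of principal 2x2 minors, and det A):
  p(λ) = det(λ I - M) = λ^3 + 4λ^2 - 28λ + 5.
No integer candidate from the rational root theorem (±divisors of 5) is a root, so the roots are irrational. The cubic discriminant is Δ = 88317 > 0, so there are three distinct real roots. p(-8) = -27 and p(-7) = 54 have opposite signs, so a root lies in (-8, -7); Newton's method refines it to λ ≈ -7.7139. p(0) = 5 and p(1) = -18 have opposite signs, so a root lies in (0, 1); Newton's method refines it to λ ≈ 0.1836. p(3) = -16 and p(4) = 21 have opposite signs, so a root lies in (3, 4); Newton's method refines it to λ ≈ 3.5303. Check (Vieta): the three roots sum to -4, matching tr M = -4.
Thus the eigenvalues (to 4 decimals) are -7.7139 (modulus 7.7139); 0.1836 (modulus 0.1836); 3.5303 (modulus 3.5303). The spectral radius is the largest modulus: r(A) ≈ 7.7139. (Cross-check: r(A) ≤ ||A||_2 ≈ 10.4662; equality holds whenever A is normal, though it can also hold for some non-normal A.)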